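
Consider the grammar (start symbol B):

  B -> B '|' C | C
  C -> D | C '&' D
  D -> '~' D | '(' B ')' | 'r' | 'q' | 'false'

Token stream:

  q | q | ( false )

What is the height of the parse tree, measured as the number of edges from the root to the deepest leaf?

6

[B [B [B [C [D q]]] | [C [D q]]] | [C [D ( [B [C [D false]]] )]]]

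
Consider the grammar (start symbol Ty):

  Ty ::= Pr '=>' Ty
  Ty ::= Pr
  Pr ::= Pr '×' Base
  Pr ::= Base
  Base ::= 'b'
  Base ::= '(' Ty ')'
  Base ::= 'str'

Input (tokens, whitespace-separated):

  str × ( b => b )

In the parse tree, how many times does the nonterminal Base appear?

4

[Ty [Pr [Pr [Base str]] × [Base ( [Ty [Pr [Base b]] => [Ty [Pr [Base b]]]] )]]]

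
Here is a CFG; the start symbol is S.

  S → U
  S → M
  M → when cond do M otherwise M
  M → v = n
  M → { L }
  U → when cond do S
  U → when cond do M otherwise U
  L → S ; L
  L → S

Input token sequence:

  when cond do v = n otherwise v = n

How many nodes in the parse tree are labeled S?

[S [M when cond do [M v = n] otherwise [M v = n]]]

1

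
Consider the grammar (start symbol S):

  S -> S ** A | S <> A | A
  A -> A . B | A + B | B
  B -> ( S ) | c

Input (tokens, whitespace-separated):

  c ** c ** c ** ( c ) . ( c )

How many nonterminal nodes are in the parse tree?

[S [S [S [S [A [B c]]] ** [A [B c]]] ** [A [B c]]] ** [A [A [B ( [S [A [B c]]] )]] . [B ( [S [A [B c]]] )]]]

20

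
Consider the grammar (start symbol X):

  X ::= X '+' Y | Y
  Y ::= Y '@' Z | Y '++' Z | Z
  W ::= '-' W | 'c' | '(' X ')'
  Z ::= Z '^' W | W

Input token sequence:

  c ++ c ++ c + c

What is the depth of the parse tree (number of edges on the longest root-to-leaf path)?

7

[X [X [Y [Y [Y [Z [W c]]] ++ [Z [W c]]] ++ [Z [W c]]]] + [Y [Z [W c]]]]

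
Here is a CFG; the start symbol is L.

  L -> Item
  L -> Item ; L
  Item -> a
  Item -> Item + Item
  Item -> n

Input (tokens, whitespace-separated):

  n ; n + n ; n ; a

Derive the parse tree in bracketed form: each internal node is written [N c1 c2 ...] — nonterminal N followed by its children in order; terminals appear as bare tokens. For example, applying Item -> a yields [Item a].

[L [Item n] ; [L [Item [Item n] + [Item n]] ; [L [Item n] ; [L [Item a]]]]]

L
Item ; L
n ; L
n ; Item ; L
n ; Item + Item ; L
n ; n + Item ; L
n ; n + n ; L
n ; n + n ; Item ; L
n ; n + n ; n ; L
n ; n + n ; n ; Item
n ; n + n ; n ; a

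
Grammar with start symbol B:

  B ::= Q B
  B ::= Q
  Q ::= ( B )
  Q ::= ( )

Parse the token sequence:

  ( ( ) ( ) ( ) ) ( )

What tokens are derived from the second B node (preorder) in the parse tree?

( ) ( ) ( )

[B [Q ( [B [Q ( )] [B [Q ( )] [B [Q ( )]]]] )] [B [Q ( )]]]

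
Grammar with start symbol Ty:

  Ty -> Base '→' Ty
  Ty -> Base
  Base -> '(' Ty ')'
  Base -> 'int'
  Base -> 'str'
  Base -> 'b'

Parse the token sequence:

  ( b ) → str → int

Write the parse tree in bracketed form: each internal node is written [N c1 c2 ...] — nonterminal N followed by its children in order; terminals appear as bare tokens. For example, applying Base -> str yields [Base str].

Ty
Base → Ty
( Ty ) → Ty
( Base ) → Ty
( b ) → Ty
( b ) → Base → Ty
( b ) → str → Ty
( b ) → str → Base
( b ) → str → int

[Ty [Base ( [Ty [Base b]] )] → [Ty [Base str] → [Ty [Base int]]]]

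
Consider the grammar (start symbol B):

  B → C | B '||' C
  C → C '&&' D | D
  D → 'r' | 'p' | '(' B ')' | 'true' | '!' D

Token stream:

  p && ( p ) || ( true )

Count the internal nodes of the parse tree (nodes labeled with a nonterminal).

14

[B [B [C [C [D p]] && [D ( [B [C [D p]]] )]]] || [C [D ( [B [C [D true]]] )]]]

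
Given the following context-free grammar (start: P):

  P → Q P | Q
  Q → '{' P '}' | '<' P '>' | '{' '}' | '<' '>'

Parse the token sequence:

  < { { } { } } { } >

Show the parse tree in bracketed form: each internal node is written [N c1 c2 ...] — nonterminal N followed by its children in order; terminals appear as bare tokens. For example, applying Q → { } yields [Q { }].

[P [Q < [P [Q { [P [Q { }] [P [Q { }]]] }] [P [Q { }]]] >]]

P
Q
< P >
< Q P >
< { P } P >
< { Q P } P >
< { { } P } P >
< { { } Q } P >
< { { } { } } P >
< { { } { } } Q >
< { { } { } } { } >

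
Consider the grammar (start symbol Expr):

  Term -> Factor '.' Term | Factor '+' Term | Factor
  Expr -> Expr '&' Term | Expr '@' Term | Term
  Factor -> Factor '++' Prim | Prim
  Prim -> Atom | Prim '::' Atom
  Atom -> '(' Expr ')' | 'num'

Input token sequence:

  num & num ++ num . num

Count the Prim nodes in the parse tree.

4

[Expr [Expr [Term [Factor [Prim [Atom num]]]]] & [Term [Factor [Factor [Prim [Atom num]]] ++ [Prim [Atom num]]] . [Term [Factor [Prim [Atom num]]]]]]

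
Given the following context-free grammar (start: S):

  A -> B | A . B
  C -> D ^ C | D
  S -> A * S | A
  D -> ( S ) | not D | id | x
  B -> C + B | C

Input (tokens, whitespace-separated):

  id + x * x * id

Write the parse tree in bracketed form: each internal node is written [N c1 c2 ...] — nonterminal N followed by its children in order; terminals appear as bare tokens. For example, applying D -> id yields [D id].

[S [A [B [C [D id]] + [B [C [D x]]]]] * [S [A [B [C [D x]]]] * [S [A [B [C [D id]]]]]]]

S
A * S
B * S
C + B * S
D + B * S
id + B * S
id + C * S
id + D * S
id + x * S
id + x * A * S
id + x * B * S
id + x * C * S
id + x * D * S
id + x * x * S
id + x * x * A
id + x * x * B
id + x * x * C
id + x * x * D
id + x * x * id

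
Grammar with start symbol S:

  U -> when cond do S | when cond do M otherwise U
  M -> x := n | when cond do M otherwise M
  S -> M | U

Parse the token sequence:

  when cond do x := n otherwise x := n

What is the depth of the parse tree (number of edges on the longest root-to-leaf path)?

[S [M when cond do [M x := n] otherwise [M x := n]]]

3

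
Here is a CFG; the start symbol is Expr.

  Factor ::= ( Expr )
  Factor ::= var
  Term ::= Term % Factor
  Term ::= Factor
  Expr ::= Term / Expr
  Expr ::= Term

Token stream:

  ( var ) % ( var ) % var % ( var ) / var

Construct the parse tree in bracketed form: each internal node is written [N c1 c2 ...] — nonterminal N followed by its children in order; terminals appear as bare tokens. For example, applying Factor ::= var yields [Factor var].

Expr
Term / Expr
Term % Factor / Expr
Term % Factor % Factor / Expr
Term % Factor % Factor % Factor / Expr
Factor % Factor % Factor % Factor / Expr
( Expr ) % Factor % Factor % Factor / Expr
( Term ) % Factor % Factor % Factor / Expr
( Factor ) % Factor % Factor % Factor / Expr
( var ) % Factor % Factor % Factor / Expr
( var ) % ( Expr ) % Factor % Factor / Expr
( var ) % ( Term ) % Factor % Factor / Expr
( var ) % ( Factor ) % Factor % Factor / Expr
( var ) % ( var ) % Factor % Factor / Expr
( var ) % ( var ) % var % Factor / Expr
( var ) % ( var ) % var % ( Expr ) / Expr
( var ) % ( var ) % var % ( Term ) / Expr
( var ) % ( var ) % var % ( Factor ) / Expr
( var ) % ( var ) % var % ( var ) / Expr
( var ) % ( var ) % var % ( var ) / Term
( var ) % ( var ) % var % ( var ) / Factor
( var ) % ( var ) % var % ( var ) / var

[Expr [Term [Term [Term [Term [Factor ( [Expr [Term [Factor var]]] )]] % [Factor ( [Expr [Term [Factor var]]] )]] % [Factor var]] % [Factor ( [Expr [Term [Factor var]]] )]] / [Expr [Term [Factor var]]]]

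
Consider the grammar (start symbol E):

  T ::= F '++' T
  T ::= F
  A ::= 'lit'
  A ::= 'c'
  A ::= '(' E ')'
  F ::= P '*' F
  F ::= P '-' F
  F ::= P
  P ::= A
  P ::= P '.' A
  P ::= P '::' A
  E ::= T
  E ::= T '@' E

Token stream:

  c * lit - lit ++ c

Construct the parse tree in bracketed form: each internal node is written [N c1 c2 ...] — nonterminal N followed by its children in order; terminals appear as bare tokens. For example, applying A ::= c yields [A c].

E
T
F ++ T
P * F ++ T
A * F ++ T
c * F ++ T
c * P - F ++ T
c * A - F ++ T
c * lit - F ++ T
c * lit - P ++ T
c * lit - A ++ T
c * lit - lit ++ T
c * lit - lit ++ F
c * lit - lit ++ P
c * lit - lit ++ A
c * lit - lit ++ c

[E [T [F [P [A c]] * [F [P [A lit]] - [F [P [A lit]]]]] ++ [T [F [P [A c]]]]]]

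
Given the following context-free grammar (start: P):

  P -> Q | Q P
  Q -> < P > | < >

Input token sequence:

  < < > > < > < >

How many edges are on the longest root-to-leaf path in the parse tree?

4

[P [Q < [P [Q < >]] >] [P [Q < >] [P [Q < >]]]]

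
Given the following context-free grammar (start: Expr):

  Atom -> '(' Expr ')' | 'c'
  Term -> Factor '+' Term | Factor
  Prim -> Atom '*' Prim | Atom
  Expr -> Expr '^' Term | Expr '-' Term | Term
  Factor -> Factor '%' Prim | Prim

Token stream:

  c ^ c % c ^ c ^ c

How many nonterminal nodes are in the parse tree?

23

[Expr [Expr [Expr [Expr [Term [Factor [Prim [Atom c]]]]] ^ [Term [Factor [Factor [Prim [Atom c]]] % [Prim [Atom c]]]]] ^ [Term [Factor [Prim [Atom c]]]]] ^ [Term [Factor [Prim [Atom c]]]]]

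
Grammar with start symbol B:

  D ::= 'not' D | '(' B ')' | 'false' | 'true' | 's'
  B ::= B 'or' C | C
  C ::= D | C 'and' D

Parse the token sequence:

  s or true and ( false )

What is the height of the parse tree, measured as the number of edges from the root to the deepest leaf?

6

[B [B [C [D s]]] or [C [C [D true]] and [D ( [B [C [D false]]] )]]]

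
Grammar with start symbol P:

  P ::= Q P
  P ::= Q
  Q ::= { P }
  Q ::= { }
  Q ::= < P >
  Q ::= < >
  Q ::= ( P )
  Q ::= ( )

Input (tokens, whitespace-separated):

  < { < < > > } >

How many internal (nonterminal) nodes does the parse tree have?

8

[P [Q < [P [Q { [P [Q < [P [Q < >]] >]] }]] >]]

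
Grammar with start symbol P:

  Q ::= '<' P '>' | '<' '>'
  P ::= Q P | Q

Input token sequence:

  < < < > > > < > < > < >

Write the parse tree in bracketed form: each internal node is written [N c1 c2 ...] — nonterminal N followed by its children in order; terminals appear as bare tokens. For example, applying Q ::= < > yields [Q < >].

[P [Q < [P [Q < [P [Q < >]] >]] >] [P [Q < >] [P [Q < >] [P [Q < >]]]]]

P
Q P
< P > P
< Q > P
< < P > > P
< < Q > > P
< < < > > > P
< < < > > > Q P
< < < > > > < > P
< < < > > > < > Q P
< < < > > > < > < > P
< < < > > > < > < > Q
< < < > > > < > < > < >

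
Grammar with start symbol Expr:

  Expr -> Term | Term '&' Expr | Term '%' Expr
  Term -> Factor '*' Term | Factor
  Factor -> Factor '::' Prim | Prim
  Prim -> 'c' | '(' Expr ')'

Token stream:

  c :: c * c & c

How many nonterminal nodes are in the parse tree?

13

[Expr [Term [Factor [Factor [Prim c]] :: [Prim c]] * [Term [Factor [Prim c]]]] & [Expr [Term [Factor [Prim c]]]]]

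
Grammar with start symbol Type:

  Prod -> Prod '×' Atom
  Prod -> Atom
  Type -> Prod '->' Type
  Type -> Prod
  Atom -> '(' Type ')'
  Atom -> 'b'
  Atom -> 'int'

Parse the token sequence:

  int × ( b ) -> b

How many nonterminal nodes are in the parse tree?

11

[Type [Prod [Prod [Atom int]] × [Atom ( [Type [Prod [Atom b]]] )]] -> [Type [Prod [Atom b]]]]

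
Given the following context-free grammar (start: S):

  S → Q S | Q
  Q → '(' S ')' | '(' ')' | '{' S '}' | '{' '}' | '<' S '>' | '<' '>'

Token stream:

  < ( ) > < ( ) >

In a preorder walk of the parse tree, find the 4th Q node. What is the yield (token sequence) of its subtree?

[S [Q < [S [Q ( )]] >] [S [Q < [S [Q ( )]] >]]]

( )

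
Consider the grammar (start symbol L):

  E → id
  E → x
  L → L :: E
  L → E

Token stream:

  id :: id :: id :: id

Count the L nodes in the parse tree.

[L [L [L [L [E id]] :: [E id]] :: [E id]] :: [E id]]

4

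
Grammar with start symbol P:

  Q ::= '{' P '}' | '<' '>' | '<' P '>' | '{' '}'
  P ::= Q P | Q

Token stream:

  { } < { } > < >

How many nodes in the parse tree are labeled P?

[P [Q { }] [P [Q < [P [Q { }]] >] [P [Q < >]]]]

4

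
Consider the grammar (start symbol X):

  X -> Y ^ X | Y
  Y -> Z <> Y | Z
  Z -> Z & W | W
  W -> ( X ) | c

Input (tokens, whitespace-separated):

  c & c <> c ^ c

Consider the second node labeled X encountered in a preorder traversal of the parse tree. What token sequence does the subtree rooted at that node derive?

[X [Y [Z [Z [W c]] & [W c]] <> [Y [Z [W c]]]] ^ [X [Y [Z [W c]]]]]

c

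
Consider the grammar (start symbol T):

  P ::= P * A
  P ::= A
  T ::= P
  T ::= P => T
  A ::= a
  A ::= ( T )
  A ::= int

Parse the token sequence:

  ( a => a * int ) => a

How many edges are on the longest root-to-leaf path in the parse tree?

8

[T [P [A ( [T [P [A a]] => [T [P [P [A a]] * [A int]]]] )]] => [T [P [A a]]]]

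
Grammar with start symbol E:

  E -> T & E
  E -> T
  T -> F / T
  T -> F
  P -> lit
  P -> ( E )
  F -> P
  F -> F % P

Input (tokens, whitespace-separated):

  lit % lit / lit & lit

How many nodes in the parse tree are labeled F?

[E [T [F [F [P lit]] % [P lit]] / [T [F [P lit]]]] & [E [T [F [P lit]]]]]

4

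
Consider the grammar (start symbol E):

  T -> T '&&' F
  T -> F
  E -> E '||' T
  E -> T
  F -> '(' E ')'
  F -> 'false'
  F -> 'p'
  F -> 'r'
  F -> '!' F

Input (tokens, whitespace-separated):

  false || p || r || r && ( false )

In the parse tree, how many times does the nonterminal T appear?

6

[E [E [E [E [T [F false]]] || [T [F p]]] || [T [F r]]] || [T [T [F r]] && [F ( [E [T [F false]]] )]]]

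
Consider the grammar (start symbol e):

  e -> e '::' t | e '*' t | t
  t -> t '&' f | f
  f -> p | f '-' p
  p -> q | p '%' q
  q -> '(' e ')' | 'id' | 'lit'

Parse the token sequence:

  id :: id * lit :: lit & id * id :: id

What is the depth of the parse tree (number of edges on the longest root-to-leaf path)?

[e [e [e [e [e [e [t [f [p [q id]]]]] :: [t [f [p [q id]]]]] * [t [f [p [q lit]]]]] :: [t [t [f [p [q lit]]]] & [f [p [q id]]]]] * [t [f [p [q id]]]]] :: [t [f [p [q id]]]]]

10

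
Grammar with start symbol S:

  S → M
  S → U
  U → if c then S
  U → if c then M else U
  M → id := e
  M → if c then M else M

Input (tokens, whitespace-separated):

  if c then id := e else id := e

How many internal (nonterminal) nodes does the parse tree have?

[S [M if c then [M id := e] else [M id := e]]]

4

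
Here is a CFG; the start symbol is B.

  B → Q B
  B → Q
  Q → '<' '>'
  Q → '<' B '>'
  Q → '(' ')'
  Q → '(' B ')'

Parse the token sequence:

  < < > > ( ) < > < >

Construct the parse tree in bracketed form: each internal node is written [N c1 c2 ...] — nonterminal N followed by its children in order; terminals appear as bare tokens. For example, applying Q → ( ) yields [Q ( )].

[B [Q < [B [Q < >]] >] [B [Q ( )] [B [Q < >] [B [Q < >]]]]]

B
Q B
< B > B
< Q > B
< < > > B
< < > > Q B
< < > > ( ) B
< < > > ( ) Q B
< < > > ( ) < > B
< < > > ( ) < > Q
< < > > ( ) < > < >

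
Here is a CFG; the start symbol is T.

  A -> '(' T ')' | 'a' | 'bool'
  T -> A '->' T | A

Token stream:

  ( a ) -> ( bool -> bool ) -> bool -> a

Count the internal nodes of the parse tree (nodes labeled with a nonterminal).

[T [A ( [T [A a]] )] -> [T [A ( [T [A bool] -> [T [A bool]]] )] -> [T [A bool] -> [T [A a]]]]]

14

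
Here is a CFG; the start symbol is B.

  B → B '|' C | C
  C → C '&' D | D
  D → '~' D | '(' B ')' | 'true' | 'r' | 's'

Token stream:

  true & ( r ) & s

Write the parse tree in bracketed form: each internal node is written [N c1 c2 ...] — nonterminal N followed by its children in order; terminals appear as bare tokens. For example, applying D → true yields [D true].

[B [C [C [C [D true]] & [D ( [B [C [D r]]] )]] & [D s]]]

B
C
C & D
C & D & D
D & D & D
true & D & D
true & ( B ) & D
true & ( C ) & D
true & ( D ) & D
true & ( r ) & D
true & ( r ) & s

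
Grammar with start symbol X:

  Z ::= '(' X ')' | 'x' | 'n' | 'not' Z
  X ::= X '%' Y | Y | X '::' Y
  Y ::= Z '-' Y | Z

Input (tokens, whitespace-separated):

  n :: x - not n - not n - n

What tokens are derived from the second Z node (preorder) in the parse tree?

x

[X [X [Y [Z n]]] :: [Y [Z x] - [Y [Z not [Z n]] - [Y [Z not [Z n]] - [Y [Z n]]]]]]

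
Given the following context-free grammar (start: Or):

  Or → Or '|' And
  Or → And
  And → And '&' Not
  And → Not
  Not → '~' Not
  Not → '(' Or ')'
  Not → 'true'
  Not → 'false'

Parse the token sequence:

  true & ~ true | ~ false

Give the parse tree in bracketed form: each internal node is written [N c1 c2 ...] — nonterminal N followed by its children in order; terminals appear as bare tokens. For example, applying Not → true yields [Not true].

[Or [Or [And [And [Not true]] & [Not ~ [Not true]]]] | [And [Not ~ [Not false]]]]

Or
Or | And
And | And
And & Not | And
Not & Not | And
true & Not | And
true & ~ Not | And
true & ~ true | And
true & ~ true | Not
true & ~ true | ~ Not
true & ~ true | ~ false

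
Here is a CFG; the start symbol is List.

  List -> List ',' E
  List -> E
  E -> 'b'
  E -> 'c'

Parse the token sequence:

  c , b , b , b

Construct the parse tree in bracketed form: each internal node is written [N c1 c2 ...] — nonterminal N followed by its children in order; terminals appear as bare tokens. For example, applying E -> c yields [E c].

[List [List [List [List [E c]] , [E b]] , [E b]] , [E b]]

List
List , E
List , E , E
List , E , E , E
E , E , E , E
c , E , E , E
c , b , E , E
c , b , b , E
c , b , b , b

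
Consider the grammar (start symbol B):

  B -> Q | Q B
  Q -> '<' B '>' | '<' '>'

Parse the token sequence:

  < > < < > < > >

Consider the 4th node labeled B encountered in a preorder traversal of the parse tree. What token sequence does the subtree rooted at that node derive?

< >

[B [Q < >] [B [Q < [B [Q < >] [B [Q < >]]] >]]]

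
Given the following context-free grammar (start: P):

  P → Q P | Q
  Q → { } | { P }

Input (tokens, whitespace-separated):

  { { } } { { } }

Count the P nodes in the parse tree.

4

[P [Q { [P [Q { }]] }] [P [Q { [P [Q { }]] }]]]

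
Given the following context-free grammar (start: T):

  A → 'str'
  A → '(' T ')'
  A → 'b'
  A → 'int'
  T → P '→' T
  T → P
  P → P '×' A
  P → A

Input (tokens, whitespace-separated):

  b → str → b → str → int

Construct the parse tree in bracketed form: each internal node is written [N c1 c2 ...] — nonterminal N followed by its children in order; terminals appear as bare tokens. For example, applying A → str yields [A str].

[T [P [A b]] → [T [P [A str]] → [T [P [A b]] → [T [P [A str]] → [T [P [A int]]]]]]]

T
P → T
A → T
b → T
b → P → T
b → A → T
b → str → T
b → str → P → T
b → str → A → T
b → str → b → T
b → str → b → P → T
b → str → b → A → T
b → str → b → str → T
b → str → b → str → P
b → str → b → str → A
b → str → b → str → int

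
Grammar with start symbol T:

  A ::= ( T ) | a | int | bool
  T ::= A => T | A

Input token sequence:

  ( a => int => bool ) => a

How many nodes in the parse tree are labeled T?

[T [A ( [T [A a] => [T [A int] => [T [A bool]]]] )] => [T [A a]]]

5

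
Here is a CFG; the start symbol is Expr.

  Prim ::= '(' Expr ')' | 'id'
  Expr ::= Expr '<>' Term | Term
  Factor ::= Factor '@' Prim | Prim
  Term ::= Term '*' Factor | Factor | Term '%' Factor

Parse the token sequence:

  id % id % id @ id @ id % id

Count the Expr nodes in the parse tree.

1

[Expr [Term [Term [Term [Term [Factor [Prim id]]] % [Factor [Prim id]]] % [Factor [Factor [Factor [Prim id]] @ [Prim id]] @ [Prim id]]] % [Factor [Prim id]]]]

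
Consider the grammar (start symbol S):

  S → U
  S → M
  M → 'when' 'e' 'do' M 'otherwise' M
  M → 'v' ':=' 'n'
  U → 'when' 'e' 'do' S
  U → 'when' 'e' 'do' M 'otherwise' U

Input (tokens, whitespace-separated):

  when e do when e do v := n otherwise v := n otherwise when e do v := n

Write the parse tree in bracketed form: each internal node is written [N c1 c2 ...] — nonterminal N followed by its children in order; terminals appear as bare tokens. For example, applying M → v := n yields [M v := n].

[S [U when e do [M when e do [M v := n] otherwise [M v := n]] otherwise [U when e do [S [M v := n]]]]]

S
U
when e do M otherwise U
when e do when e do M otherwise M otherwise U
when e do when e do v := n otherwise M otherwise U
when e do when e do v := n otherwise v := n otherwise U
when e do when e do v := n otherwise v := n otherwise when e do S
when e do when e do v := n otherwise v := n otherwise when e do M
when e do when e do v := n otherwise v := n otherwise when e do v := n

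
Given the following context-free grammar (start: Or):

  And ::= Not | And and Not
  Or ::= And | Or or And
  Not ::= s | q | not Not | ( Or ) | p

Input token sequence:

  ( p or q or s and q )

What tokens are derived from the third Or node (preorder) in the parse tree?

[Or [And [Not ( [Or [Or [Or [And [Not p]]] or [And [Not q]]] or [And [And [Not s]] and [Not q]]] )]]]

p or q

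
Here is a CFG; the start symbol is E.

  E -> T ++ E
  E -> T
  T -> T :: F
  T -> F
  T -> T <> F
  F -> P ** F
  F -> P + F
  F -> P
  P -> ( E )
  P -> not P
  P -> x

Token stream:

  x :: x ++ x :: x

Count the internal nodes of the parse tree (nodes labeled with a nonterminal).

14

[E [T [T [F [P x]]] :: [F [P x]]] ++ [E [T [T [F [P x]]] :: [F [P x]]]]]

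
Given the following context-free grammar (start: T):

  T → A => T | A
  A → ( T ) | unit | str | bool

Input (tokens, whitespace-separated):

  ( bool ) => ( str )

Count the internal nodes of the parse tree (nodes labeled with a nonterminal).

[T [A ( [T [A bool]] )] => [T [A ( [T [A str]] )]]]

8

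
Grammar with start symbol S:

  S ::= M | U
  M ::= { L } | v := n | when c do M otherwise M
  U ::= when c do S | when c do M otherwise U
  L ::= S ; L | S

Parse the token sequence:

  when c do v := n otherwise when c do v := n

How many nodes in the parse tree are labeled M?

2

[S [U when c do [M v := n] otherwise [U when c do [S [M v := n]]]]]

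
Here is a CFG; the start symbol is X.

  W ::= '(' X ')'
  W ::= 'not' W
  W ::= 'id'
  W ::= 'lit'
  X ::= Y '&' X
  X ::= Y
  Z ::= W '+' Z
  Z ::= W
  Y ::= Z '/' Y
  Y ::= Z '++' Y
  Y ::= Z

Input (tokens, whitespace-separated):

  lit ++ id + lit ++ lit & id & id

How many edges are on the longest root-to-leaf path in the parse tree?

[X [Y [Z [W lit]] ++ [Y [Z [W id] + [Z [W lit]]] ++ [Y [Z [W lit]]]]] & [X [Y [Z [W id]]] & [X [Y [Z [W id]]]]]]

6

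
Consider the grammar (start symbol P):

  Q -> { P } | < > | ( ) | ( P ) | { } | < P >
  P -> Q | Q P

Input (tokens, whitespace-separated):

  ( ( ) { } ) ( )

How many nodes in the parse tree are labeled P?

4

[P [Q ( [P [Q ( )] [P [Q { }]]] )] [P [Q ( )]]]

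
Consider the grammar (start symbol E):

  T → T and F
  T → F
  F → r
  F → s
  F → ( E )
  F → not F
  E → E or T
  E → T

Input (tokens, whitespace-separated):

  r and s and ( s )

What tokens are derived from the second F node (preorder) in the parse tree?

s

[E [T [T [T [F r]] and [F s]] and [F ( [E [T [F s]]] )]]]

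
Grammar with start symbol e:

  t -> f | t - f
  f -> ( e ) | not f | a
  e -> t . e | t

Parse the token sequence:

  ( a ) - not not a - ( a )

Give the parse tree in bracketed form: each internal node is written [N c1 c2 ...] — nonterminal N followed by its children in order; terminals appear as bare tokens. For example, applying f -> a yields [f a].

[e [t [t [t [f ( [e [t [f a]]] )]] - [f not [f not [f a]]]] - [f ( [e [t [f a]]] )]]]

e
t
t - f
t - f - f
f - f - f
( e ) - f - f
( t ) - f - f
( f ) - f - f
( a ) - f - f
( a ) - not f - f
( a ) - not not f - f
( a ) - not not a - f
( a ) - not not a - ( e )
( a ) - not not a - ( t )
( a ) - not not a - ( f )
( a ) - not not a - ( a )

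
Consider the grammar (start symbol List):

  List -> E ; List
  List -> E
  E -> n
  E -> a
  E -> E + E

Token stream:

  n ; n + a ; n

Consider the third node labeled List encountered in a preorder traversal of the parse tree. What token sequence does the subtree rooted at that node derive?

n

[List [E n] ; [List [E [E n] + [E a]] ; [List [E n]]]]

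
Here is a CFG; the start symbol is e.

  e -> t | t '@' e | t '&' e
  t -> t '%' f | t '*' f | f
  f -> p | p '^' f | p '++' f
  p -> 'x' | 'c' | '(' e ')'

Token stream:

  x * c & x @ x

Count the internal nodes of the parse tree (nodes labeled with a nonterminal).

[e [t [t [f [p x]]] * [f [p c]]] & [e [t [f [p x]]] @ [e [t [f [p x]]]]]]

15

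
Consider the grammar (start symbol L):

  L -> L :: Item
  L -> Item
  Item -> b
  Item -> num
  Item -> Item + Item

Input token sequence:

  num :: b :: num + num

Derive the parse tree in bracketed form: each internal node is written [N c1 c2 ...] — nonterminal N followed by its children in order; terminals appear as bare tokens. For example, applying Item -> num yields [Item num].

L
L :: Item
L :: Item :: Item
Item :: Item :: Item
num :: Item :: Item
num :: b :: Item
num :: b :: Item + Item
num :: b :: num + Item
num :: b :: num + num

[L [L [L [Item num]] :: [Item b]] :: [Item [Item num] + [Item num]]]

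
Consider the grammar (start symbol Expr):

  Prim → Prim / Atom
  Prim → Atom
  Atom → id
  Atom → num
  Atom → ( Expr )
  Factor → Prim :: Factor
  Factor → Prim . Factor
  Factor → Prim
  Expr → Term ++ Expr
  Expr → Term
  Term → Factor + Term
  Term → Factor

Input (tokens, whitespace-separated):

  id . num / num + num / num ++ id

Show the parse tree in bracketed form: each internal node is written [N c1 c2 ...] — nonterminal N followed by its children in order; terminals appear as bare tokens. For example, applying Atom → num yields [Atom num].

Expr
Term ++ Expr
Factor + Term ++ Expr
Prim . Factor + Term ++ Expr
Atom . Factor + Term ++ Expr
id . Factor + Term ++ Expr
id . Prim + Term ++ Expr
id . Prim / Atom + Term ++ Expr
id . Atom / Atom + Term ++ Expr
id . num / Atom + Term ++ Expr
id . num / num + Term ++ Expr
id . num / num + Factor ++ Expr
id . num / num + Prim ++ Expr
id . num / num + Prim / Atom ++ Expr
id . num / num + Atom / Atom ++ Expr
id . num / num + num / Atom ++ Expr
id . num / num + num / num ++ Expr
id . num / num + num / num ++ Term
id . num / num + num / num ++ Factor
id . num / num + num / num ++ Prim
id . num / num + num / num ++ Atom
id . num / num + num / num ++ id

[Expr [Term [Factor [Prim [Atom id]] . [Factor [Prim [Prim [Atom num]] / [Atom num]]]] + [Term [Factor [Prim [Prim [Atom num]] / [Atom num]]]]] ++ [Expr [Term [Factor [Prim [Atom id]]]]]]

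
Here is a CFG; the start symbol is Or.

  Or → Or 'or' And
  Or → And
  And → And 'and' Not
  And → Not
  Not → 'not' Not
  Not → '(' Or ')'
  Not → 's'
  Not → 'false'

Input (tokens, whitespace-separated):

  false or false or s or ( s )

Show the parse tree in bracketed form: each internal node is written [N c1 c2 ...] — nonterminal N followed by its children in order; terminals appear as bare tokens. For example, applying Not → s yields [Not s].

[Or [Or [Or [Or [And [Not false]]] or [And [Not false]]] or [And [Not s]]] or [And [Not ( [Or [And [Not s]]] )]]]

Or
Or or And
Or or And or And
Or or And or And or And
And or And or And or And
Not or And or And or And
false or And or And or And
false or Not or And or And
false or false or And or And
false or false or Not or And
false or false or s or And
false or false or s or Not
false or false or s or ( Or )
false or false or s or ( And )
false or false or s or ( Not )
false or false or s or ( s )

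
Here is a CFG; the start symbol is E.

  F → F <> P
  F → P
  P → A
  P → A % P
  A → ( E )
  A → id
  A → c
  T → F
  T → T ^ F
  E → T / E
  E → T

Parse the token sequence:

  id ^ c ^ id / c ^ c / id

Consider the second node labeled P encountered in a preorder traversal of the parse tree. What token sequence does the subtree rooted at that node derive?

c

[E [T [T [T [F [P [A id]]]] ^ [F [P [A c]]]] ^ [F [P [A id]]]] / [E [T [T [F [P [A c]]]] ^ [F [P [A c]]]] / [E [T [F [P [A id]]]]]]]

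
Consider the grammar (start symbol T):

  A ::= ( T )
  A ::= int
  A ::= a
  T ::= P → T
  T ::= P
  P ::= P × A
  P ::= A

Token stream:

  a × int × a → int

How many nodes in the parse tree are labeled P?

[T [P [P [P [A a]] × [A int]] × [A a]] → [T [P [A int]]]]

4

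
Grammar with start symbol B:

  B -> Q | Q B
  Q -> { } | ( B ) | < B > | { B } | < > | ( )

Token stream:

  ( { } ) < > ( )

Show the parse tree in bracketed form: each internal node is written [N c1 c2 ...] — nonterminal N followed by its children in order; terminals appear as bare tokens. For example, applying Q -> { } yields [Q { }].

[B [Q ( [B [Q { }]] )] [B [Q < >] [B [Q ( )]]]]

B
Q B
( B ) B
( Q ) B
( { } ) B
( { } ) Q B
( { } ) < > B
( { } ) < > Q
( { } ) < > ( )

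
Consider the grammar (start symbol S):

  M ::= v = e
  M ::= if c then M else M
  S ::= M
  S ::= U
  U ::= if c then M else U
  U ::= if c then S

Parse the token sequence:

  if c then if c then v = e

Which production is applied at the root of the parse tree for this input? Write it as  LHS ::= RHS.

[S [U if c then [S [U if c then [S [M v = e]]]]]]

S ::= U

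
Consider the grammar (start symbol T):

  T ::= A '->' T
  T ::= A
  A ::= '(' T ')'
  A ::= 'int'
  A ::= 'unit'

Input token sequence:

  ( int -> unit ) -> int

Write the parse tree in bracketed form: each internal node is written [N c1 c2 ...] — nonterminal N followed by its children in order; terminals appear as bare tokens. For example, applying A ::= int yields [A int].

[T [A ( [T [A int] -> [T [A unit]]] )] -> [T [A int]]]

T
A -> T
( T ) -> T
( A -> T ) -> T
( int -> T ) -> T
( int -> A ) -> T
( int -> unit ) -> T
( int -> unit ) -> A
( int -> unit ) -> int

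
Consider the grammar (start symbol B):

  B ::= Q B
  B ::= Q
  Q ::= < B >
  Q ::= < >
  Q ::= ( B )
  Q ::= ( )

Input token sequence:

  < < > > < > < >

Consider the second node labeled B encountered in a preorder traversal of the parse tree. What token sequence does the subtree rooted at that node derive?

< >

[B [Q < [B [Q < >]] >] [B [Q < >] [B [Q < >]]]]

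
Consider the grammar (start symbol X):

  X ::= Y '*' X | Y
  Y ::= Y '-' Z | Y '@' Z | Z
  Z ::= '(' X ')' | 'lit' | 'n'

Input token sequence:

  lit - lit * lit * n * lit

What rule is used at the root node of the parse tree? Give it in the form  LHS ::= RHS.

X ::= Y '*' X

[X [Y [Y [Z lit]] - [Z lit]] * [X [Y [Z lit]] * [X [Y [Z n]] * [X [Y [Z lit]]]]]]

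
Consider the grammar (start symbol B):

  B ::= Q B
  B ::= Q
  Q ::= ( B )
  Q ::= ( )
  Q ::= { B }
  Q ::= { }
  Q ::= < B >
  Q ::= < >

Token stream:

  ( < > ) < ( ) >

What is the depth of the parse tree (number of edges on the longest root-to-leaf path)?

5

[B [Q ( [B [Q < >]] )] [B [Q < [B [Q ( )]] >]]]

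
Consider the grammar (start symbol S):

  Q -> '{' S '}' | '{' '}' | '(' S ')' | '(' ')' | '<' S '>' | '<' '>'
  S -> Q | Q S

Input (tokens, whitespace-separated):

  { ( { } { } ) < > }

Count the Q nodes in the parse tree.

5

[S [Q { [S [Q ( [S [Q { }] [S [Q { }]]] )] [S [Q < >]]] }]]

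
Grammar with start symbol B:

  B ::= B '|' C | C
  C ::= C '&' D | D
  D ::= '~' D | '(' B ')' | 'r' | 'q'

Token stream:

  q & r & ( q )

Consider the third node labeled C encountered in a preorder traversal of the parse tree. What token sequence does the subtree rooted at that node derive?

q

[B [C [C [C [D q]] & [D r]] & [D ( [B [C [D q]]] )]]]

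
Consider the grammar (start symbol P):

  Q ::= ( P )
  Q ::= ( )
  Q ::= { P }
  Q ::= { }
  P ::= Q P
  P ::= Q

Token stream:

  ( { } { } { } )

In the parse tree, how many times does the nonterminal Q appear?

4

[P [Q ( [P [Q { }] [P [Q { }] [P [Q { }]]]] )]]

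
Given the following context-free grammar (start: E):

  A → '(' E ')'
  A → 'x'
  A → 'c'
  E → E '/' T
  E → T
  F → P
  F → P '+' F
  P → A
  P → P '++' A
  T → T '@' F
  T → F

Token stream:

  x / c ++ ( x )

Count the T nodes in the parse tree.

[E [E [T [F [P [A x]]]]] / [T [F [P [P [A c]] ++ [A ( [E [T [F [P [A x]]]]] )]]]]]

3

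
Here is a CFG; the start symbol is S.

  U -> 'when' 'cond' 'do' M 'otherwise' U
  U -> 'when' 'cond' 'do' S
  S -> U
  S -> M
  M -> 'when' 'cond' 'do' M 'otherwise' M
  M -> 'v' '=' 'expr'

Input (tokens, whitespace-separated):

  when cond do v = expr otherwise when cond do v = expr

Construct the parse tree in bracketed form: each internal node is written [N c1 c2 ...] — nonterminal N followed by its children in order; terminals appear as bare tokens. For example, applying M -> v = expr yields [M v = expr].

S
U
when cond do M otherwise U
when cond do v = expr otherwise U
when cond do v = expr otherwise when cond do S
when cond do v = expr otherwise when cond do M
when cond do v = expr otherwise when cond do v = expr

[S [U when cond do [M v = expr] otherwise [U when cond do [S [M v = expr]]]]]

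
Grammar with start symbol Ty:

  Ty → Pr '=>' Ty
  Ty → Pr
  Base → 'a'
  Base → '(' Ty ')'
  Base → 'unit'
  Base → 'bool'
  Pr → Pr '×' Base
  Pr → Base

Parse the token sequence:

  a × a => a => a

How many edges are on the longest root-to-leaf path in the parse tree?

5

[Ty [Pr [Pr [Base a]] × [Base a]] => [Ty [Pr [Base a]] => [Ty [Pr [Base a]]]]]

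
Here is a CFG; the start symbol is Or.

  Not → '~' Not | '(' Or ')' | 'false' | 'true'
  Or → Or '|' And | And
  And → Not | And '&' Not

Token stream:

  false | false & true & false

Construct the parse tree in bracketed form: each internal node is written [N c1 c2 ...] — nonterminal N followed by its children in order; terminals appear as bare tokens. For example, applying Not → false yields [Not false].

[Or [Or [And [Not false]]] | [And [And [And [Not false]] & [Not true]] & [Not false]]]

Or
Or | And
And | And
Not | And
false | And
false | And & Not
false | And & Not & Not
false | Not & Not & Not
false | false & Not & Not
false | false & true & Not
false | false & true & false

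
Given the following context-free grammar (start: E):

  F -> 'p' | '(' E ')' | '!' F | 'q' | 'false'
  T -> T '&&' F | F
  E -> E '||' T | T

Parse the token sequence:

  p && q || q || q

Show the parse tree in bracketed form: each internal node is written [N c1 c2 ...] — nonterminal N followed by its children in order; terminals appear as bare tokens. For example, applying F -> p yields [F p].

[E [E [E [T [T [F p]] && [F q]]] || [T [F q]]] || [T [F q]]]

E
E || T
E || T || T
T || T || T
T && F || T || T
F && F || T || T
p && F || T || T
p && q || T || T
p && q || F || T
p && q || q || T
p && q || q || F
p && q || q || q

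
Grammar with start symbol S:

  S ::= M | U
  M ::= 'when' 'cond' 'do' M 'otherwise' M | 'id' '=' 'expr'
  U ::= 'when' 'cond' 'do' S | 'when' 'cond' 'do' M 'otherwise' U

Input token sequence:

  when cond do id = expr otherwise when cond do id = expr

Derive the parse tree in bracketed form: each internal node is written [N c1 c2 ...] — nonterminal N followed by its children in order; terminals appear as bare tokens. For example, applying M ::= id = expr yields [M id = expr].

S
U
when cond do M otherwise U
when cond do id = expr otherwise U
when cond do id = expr otherwise when cond do S
when cond do id = expr otherwise when cond do M
when cond do id = expr otherwise when cond do id = expr

[S [U when cond do [M id = expr] otherwise [U when cond do [S [M id = expr]]]]]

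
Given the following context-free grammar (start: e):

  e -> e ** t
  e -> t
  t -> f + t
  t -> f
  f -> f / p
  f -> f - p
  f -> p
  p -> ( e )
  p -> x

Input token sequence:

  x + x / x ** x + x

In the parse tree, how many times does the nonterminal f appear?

5

[e [e [t [f [p x]] + [t [f [f [p x]] / [p x]]]]] ** [t [f [p x]] + [t [f [p x]]]]]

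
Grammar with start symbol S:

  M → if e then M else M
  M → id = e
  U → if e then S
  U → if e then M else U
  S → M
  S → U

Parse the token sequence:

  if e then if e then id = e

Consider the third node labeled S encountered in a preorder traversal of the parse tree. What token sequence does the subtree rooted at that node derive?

id = e

[S [U if e then [S [U if e then [S [M id = e]]]]]]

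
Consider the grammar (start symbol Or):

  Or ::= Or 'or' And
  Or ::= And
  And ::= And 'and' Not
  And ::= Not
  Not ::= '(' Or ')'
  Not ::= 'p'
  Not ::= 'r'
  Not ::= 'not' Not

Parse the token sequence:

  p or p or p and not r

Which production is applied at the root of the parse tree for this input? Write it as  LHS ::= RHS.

[Or [Or [Or [And [Not p]]] or [And [Not p]]] or [And [And [Not p]] and [Not not [Not r]]]]

Or ::= Or 'or' And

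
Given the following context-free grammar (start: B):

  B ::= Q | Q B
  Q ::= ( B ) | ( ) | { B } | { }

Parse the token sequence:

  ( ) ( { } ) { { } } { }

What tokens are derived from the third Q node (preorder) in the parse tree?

[B [Q ( )] [B [Q ( [B [Q { }]] )] [B [Q { [B [Q { }]] }] [B [Q { }]]]]]

{ }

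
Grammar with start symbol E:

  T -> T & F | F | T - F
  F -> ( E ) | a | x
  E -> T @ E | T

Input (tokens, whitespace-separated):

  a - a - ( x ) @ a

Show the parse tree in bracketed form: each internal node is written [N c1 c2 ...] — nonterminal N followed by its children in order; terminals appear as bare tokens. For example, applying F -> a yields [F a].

[E [T [T [T [F a]] - [F a]] - [F ( [E [T [F x]]] )]] @ [E [T [F a]]]]

E
T @ E
T - F @ E
T - F - F @ E
F - F - F @ E
a - F - F @ E
a - a - F @ E
a - a - ( E ) @ E
a - a - ( T ) @ E
a - a - ( F ) @ E
a - a - ( x ) @ E
a - a - ( x ) @ T
a - a - ( x ) @ F
a - a - ( x ) @ a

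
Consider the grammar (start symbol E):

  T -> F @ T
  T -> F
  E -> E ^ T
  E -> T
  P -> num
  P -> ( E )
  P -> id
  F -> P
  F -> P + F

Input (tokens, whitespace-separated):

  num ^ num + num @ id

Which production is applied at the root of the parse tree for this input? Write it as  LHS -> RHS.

[E [E [T [F [P num]]]] ^ [T [F [P num] + [F [P num]]] @ [T [F [P id]]]]]

E -> E ^ T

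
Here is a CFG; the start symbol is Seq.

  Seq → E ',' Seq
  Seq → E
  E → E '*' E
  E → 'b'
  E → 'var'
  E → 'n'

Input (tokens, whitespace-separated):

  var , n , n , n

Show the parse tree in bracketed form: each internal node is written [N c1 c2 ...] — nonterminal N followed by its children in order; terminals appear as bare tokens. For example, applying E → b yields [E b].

[Seq [E var] , [Seq [E n] , [Seq [E n] , [Seq [E n]]]]]

Seq
E , Seq
var , Seq
var , E , Seq
var , n , Seq
var , n , E , Seq
var , n , n , Seq
var , n , n , E
var , n , n , n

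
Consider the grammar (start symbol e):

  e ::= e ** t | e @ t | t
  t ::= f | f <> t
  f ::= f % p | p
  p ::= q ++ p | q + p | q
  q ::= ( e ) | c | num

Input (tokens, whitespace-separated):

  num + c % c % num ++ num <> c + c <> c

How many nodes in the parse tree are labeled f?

[e [t [f [f [f [p [q num] + [p [q c]]]] % [p [q c]]] % [p [q num] ++ [p [q num]]]] <> [t [f [p [q c] + [p [q c]]]] <> [t [f [p [q c]]]]]]]

5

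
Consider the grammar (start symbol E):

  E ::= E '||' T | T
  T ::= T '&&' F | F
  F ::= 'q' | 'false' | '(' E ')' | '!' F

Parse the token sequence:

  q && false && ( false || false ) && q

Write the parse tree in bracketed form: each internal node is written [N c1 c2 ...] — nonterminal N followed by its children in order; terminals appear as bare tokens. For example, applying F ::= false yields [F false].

E
T
T && F
T && F && F
T && F && F && F
F && F && F && F
q && F && F && F
q && false && F && F
q && false && ( E ) && F
q && false && ( E || T ) && F
q && false && ( T || T ) && F
q && false && ( F || T ) && F
q && false && ( false || T ) && F
q && false && ( false || F ) && F
q && false && ( false || false ) && F
q && false && ( false || false ) && q

[E [T [T [T [T [F q]] && [F false]] && [F ( [E [E [T [F false]]] || [T [F false]]] )]] && [F q]]]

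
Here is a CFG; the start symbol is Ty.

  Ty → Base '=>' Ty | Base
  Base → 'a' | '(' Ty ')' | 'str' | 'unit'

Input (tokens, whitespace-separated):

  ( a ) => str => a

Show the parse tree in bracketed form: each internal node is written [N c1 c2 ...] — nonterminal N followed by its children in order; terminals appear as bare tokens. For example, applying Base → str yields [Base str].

Ty
Base => Ty
( Ty ) => Ty
( Base ) => Ty
( a ) => Ty
( a ) => Base => Ty
( a ) => str => Ty
( a ) => str => Base
( a ) => str => a

[Ty [Base ( [Ty [Base a]] )] => [Ty [Base str] => [Ty [Base a]]]]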